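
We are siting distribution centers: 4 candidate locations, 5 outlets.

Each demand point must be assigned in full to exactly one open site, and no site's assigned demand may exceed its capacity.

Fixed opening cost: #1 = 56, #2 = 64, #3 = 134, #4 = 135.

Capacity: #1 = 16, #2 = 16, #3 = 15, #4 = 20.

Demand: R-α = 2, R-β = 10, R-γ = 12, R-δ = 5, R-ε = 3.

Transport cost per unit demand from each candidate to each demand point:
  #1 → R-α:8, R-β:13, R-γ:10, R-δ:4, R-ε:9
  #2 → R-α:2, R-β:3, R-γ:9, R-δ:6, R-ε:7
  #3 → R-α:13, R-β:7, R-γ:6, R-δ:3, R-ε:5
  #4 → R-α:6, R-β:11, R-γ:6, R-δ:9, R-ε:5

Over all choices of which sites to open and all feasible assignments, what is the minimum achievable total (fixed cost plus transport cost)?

Open {#2, #4}; cheapest assignment that respects the capacities:
  #2 (cap 16, load 15): R-β, R-δ — cost 10×3 + 5×6 = 60
  #4 (cap 20, load 17): R-α, R-γ, R-ε — cost 2×6 + 12×6 + 3×5 = 99
  Shipping 159, fixed 199 → total 358.
  Any other capacity-feasible assignment to {#2, #4} ships for at least 159.
Compare {#1, #2, #3}: its best feasible assignment gives total 395.
Compare {#1, #2, #4}: its best feasible assignment gives total 396.
Every other set of open sites that can feasibly serve all demand totals ≥ 395 even under its best assignment. Minimum: 358.

358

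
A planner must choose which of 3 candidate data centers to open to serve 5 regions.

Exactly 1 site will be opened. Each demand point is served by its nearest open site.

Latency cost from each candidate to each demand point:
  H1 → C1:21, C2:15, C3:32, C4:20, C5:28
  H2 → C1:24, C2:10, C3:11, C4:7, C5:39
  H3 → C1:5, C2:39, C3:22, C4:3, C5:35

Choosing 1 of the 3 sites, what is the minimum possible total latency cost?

91

Open {H2}.
  C1→H2 24, C2→H2 10, C3→H2 11, C4→H2 7, C5→H2 39  ⇒ total 91.
Compare {H3}: total 104.
Compare {H1}: total 116.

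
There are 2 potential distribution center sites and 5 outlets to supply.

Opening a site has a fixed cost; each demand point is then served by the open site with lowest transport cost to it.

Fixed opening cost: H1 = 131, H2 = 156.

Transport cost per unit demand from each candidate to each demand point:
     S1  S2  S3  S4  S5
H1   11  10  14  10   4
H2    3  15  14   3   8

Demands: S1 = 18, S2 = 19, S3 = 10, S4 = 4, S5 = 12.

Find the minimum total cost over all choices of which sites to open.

Open {H1, H2}: assign each demand point to its cheapest open site.
  S1→H2 18×3=54, S2→H1 19×10=190, S3→H1 10×14=140, S4→H2 4×3=12, S5→H1 12×4=48
  transport cost 444, fixed 287 → total 731.
Compare {H2}: transport cost 587 + fixed 156 = 743.
Compare {H1}: transport cost 616 + fixed 131 = 747.

731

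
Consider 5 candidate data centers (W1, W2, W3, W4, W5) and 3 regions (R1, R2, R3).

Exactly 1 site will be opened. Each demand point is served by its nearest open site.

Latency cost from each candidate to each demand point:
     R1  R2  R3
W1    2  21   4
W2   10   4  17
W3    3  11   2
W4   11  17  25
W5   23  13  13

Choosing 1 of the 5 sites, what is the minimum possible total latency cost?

Open {W3}.
  R1→W3 3, R2→W3 11, R3→W3 2  ⇒ total 16.
Compare {W1}: total 27.
Compare {W2}: total 31.
No size-1 selection does better; minimum is 16.

16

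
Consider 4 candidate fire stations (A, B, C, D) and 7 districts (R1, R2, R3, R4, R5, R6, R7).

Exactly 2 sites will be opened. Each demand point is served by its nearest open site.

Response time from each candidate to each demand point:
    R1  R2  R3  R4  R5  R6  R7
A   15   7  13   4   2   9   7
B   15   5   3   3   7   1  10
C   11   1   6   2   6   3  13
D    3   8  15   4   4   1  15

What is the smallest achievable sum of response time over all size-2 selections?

Open {B, D}.
  R1→D 3, R2→B 5, R3→B 3, R4→B 3, R5→D 4, R6→B 1, R7→B 10  ⇒ total 29.
Compare {C, D}: total 30.
Compare {A, C}: total 32.
No size-2 selection does better; minimum is 29.

29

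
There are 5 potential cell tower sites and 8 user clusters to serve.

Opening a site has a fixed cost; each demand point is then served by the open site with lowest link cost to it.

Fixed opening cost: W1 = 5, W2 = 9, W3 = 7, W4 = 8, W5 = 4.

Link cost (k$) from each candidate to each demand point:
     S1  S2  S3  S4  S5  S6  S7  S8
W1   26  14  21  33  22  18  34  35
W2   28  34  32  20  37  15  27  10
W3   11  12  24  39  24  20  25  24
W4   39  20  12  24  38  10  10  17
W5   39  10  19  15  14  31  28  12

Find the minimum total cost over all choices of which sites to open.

Open {W3, W4, W5}: assign each demand point to its cheapest open site.
  S1→W3 11, S2→W5 10, S3→W4 12, S4→W5 15, S5→W5 14, S6→W4 10, S7→W4 10, S8→W5 12
  link cost 94, fixed 19 → total 113.
Compare {W1, W3, W4, W5}: link cost 94 + fixed 24 = 118.
Compare {W2, W3, W4, W5}: link cost 92 + fixed 28 = 120.
Compare {W1, W2, W3, W4, W5}: link cost 92 + fixed 33 = 125.
All other subsets cost ≥ 118. Minimum total cost: 113.

113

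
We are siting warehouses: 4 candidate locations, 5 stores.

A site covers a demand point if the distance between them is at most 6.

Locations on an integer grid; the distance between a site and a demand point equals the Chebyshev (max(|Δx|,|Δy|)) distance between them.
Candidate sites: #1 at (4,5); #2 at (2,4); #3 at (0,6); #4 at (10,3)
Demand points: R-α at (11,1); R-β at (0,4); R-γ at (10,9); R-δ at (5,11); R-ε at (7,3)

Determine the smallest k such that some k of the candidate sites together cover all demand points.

Coverage sets (demand points within 6 of each site):
  #1: {R-β, R-γ, R-δ, R-ε}
  #2: {R-β, R-ε}
  #3: {R-β, R-δ}
  #4: {R-α, R-γ, R-ε}
No single site covers all 5 demand points.
But {#1, #4} covers everything, so the minimum is 2.

2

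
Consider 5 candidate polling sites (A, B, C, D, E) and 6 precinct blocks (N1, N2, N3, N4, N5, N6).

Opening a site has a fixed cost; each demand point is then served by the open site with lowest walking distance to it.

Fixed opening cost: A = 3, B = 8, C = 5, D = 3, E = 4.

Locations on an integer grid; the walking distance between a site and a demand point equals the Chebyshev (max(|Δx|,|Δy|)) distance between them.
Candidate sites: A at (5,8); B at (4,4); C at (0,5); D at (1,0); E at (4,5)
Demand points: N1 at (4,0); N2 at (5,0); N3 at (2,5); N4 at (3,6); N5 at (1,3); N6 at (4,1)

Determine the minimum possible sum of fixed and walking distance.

Open {D, E}: assign each demand point to its cheapest open site.
  N1→D 3, N2→D 4, N3→E 2, N4→E 1, N5→D 3, N6→D 3
  walking distance 16, fixed 7 → total 23.
Compare {E}: walking distance 20 + fixed 4 = 24.
Compare {A, D}: walking distance 18 + fixed 6 = 24.
Compare {C, D}: walking distance 17 + fixed 8 = 25.
All other subsets cost ≥ 24. Minimum total cost: 23.

23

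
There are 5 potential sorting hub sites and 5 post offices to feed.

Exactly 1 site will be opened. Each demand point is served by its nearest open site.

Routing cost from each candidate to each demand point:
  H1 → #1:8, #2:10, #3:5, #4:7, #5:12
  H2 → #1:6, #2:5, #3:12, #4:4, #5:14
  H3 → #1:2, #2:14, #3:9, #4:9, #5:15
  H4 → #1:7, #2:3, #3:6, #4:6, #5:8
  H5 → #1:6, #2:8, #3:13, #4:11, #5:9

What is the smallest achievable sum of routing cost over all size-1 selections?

30

Open {H4}.
  #1→H4 7, #2→H4 3, #3→H4 6, #4→H4 6, #5→H4 8  ⇒ total 30.
Compare {H2}: total 41.
Compare {H1}: total 42.
No size-1 selection does better; minimum is 30.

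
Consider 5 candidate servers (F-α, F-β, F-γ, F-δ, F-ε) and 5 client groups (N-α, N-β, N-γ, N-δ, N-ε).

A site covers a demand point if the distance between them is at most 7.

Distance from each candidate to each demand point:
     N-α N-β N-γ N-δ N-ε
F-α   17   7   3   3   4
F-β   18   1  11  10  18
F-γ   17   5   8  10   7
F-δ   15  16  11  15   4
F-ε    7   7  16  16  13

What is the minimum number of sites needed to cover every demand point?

Coverage sets (demand points within 7 of each site):
  F-α: {N-β, N-γ, N-δ, N-ε}
  F-β: {N-β}
  F-γ: {N-β, N-ε}
  F-δ: {N-ε}
  F-ε: {N-α, N-β}
No single site covers all 5 demand points.
But {F-α, F-ε} covers everything, so the minimum is 2.

2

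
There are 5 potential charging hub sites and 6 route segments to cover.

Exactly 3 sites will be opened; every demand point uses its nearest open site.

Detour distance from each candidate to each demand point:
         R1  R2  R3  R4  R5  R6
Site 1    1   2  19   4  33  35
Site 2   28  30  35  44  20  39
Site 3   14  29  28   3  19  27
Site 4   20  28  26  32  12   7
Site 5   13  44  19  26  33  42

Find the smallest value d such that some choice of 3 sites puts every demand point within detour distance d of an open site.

Open {Site 1, Site 2, Site 4}.
  Farthest demand point is R3 at detour distance 19 (to Site 1); all others are ≤ 19.
With {Site 1, Site 3, Site 4} the worst case is 19.
With {Site 1, Site 4, Site 5} the worst case is 19.
No size-3 selection achieves below 19.

19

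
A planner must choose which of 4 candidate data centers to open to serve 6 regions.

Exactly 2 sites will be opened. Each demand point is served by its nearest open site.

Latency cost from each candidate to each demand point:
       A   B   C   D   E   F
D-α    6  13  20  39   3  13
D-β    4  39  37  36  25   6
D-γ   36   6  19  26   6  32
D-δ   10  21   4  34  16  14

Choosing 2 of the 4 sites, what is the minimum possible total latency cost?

Open {D-γ, D-δ}.
  A→D-δ 10, B→D-γ 6, C→D-δ 4, D→D-γ 26, E→D-γ 6, F→D-δ 14  ⇒ total 66.
Compare {D-β, D-γ}: total 67.
Compare {D-α, D-γ}: total 73.
No size-2 selection does better; minimum is 66.

66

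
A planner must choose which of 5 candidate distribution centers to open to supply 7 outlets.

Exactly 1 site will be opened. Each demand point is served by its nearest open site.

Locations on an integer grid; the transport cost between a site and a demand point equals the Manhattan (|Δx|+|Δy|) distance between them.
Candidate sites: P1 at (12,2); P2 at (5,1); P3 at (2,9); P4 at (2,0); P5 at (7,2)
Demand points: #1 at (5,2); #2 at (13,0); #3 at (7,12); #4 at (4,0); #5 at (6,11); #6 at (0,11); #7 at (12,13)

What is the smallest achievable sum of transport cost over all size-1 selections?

67

Open {P5}.
  #1→P5 2, #2→P5 8, #3→P5 10, #4→P5 5, #5→P5 10, #6→P5 16, #7→P5 16  ⇒ total 67.
Compare {P2}: total 70.
Compare {P3}: total 73.
No size-1 selection does better; minimum is 67.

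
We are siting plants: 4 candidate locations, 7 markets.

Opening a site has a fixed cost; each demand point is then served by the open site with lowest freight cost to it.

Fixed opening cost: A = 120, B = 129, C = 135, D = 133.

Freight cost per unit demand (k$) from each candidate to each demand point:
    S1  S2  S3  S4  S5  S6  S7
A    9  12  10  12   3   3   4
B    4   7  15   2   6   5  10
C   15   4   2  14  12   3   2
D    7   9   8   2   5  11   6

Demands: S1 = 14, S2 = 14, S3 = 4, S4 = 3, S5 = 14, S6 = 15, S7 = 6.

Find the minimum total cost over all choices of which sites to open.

Open {B, C}: assign each demand point to its cheapest open site.
  S1→B 14×4=56, S2→C 14×4=56, S3→C 4×2=8, S4→B 3×2=6, S5→B 14×6=84, S6→C 15×3=45, S7→C 6×2=12
  freight cost 267, fixed 264 → total 531.
Compare {A, B}: freight cost 311 + fixed 249 = 560.
Compare {C, D}: freight cost 295 + fixed 268 = 563.
Compare {B}: freight cost 439 + fixed 129 = 568.
All other subsets cost ≥ 560. Minimum total cost: 531.

531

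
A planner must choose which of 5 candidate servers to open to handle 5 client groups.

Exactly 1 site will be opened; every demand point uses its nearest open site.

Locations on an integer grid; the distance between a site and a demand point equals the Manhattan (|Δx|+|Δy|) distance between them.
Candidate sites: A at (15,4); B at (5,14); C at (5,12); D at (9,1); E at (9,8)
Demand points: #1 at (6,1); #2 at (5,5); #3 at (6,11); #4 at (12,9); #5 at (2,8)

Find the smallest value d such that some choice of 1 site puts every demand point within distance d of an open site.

Open {E}.
  Farthest demand point is #1 at distance 10 (to E); all others are ≤ 10.
With {C} the worst case is 12.
With {B} the worst case is 14.
No size-1 selection achieves below 10.

10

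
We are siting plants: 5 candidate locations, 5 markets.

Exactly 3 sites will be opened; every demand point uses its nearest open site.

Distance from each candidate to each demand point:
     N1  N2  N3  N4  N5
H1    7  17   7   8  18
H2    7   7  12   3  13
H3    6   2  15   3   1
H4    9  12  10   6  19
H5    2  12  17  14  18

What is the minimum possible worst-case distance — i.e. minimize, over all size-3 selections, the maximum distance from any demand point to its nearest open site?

7

Open {H1, H2, H3}.
  Farthest demand point is N3 at distance 7 (to H1); all others are ≤ 7.
With {H1, H3, H4} the worst case is 7.
With {H1, H3, H5} the worst case is 7.
No size-3 selection achieves below 7.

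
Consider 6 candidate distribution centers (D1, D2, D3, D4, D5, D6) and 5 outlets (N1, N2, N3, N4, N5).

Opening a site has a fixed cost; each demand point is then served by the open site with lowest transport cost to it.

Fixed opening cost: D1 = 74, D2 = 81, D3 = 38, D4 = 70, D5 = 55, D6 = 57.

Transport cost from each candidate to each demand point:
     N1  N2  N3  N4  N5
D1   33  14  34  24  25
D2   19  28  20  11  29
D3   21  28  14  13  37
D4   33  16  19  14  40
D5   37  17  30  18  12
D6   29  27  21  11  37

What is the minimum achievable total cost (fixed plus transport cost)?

151

Open {D3}: assign each demand point to its cheapest open site.
  N1→D3 21, N2→D3 28, N3→D3 14, N4→D3 13, N5→D3 37
  transport cost 113, fixed 38 → total 151.
Compare {D5}: transport cost 114 + fixed 55 = 169.
Compare {D3, D5}: transport cost 77 + fixed 93 = 170.
Compare {D6}: transport cost 125 + fixed 57 = 182.
All other subsets cost ≥ 169. Minimum total cost: 151.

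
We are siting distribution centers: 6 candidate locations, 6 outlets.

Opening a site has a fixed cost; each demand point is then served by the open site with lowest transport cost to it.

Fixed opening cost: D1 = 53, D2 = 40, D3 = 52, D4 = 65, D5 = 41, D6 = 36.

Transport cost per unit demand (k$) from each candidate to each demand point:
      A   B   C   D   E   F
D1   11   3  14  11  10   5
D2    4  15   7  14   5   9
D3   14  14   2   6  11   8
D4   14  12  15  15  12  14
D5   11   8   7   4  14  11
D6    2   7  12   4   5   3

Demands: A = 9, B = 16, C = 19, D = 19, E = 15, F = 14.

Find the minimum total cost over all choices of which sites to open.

Open {D1, D3, D6}: assign each demand point to its cheapest open site.
  A→D6 9×2=18, B→D1 16×3=48, C→D3 19×2=38, D→D6 19×4=76, E→D6 15×5=75, F→D6 14×3=42
  transport cost 297, fixed 141 → total 438.
Compare {D3, D6}: transport cost 361 + fixed 88 = 449.
Compare {D1, D2, D3, D6}: transport cost 297 + fixed 181 = 478.
Compare {D1, D3, D5, D6}: transport cost 297 + fixed 182 = 479.
All other subsets cost ≥ 449. Minimum total cost: 438.

438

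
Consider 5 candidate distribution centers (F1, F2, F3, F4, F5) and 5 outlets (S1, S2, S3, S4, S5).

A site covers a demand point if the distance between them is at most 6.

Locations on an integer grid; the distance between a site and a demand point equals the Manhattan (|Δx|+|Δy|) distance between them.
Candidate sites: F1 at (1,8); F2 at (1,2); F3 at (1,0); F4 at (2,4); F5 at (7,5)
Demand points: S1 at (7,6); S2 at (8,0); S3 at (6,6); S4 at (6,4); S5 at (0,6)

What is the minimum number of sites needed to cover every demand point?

2

Coverage sets (demand points within 6 of each site):
  F1: {S5}
  F2: {S5}
  F3: {}
  F4: {S3, S4, S5}
  F5: {S1, S2, S3, S4}
No single site covers all 5 demand points.
But {F1, F5} covers everything, so the minimum is 2.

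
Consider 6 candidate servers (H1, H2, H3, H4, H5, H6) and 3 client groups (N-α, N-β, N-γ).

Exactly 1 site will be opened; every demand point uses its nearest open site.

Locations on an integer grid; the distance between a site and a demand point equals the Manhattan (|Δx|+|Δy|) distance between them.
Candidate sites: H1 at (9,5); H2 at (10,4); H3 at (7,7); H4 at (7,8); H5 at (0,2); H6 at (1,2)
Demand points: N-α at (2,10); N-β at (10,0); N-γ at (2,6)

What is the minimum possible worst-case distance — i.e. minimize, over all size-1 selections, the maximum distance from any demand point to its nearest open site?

Open {H3}.
  Farthest demand point is N-β at distance 10 (to H3); all others are ≤ 10.
With {H4} the worst case is 11.
With {H6} the worst case is 11.
No size-1 selection achieves below 10.

10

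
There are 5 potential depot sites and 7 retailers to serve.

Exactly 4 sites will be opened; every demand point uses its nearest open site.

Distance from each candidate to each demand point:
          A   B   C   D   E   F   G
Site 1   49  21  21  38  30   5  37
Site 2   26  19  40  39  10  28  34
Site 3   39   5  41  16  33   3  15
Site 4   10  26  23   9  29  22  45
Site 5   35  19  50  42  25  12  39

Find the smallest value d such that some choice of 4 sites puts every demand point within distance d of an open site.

Open {Site 1, Site 2, Site 3, Site 4}.
  Farthest demand point is C at distance 21 (to Site 1); all others are ≤ 21.
With {Site 2, Site 3, Site 4, Site 5} the worst case is 23.
With {Site 1, Site 3, Site 4, Site 5} the worst case is 25.
No size-4 selection achieves below 21.

21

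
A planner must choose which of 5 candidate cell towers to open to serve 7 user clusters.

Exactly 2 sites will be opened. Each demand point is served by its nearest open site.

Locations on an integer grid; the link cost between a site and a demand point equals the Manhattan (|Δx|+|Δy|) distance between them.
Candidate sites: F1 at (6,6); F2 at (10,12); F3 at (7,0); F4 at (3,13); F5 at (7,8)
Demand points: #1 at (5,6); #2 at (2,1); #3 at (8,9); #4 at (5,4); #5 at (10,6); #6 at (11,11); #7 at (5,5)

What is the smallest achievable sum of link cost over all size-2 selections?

Open {F1, F2}.
  #1→F1 1, #2→F1 9, #3→F1 5, #4→F1 3, #5→F1 4, #6→F2 2, #7→F1 2  ⇒ total 26.
Compare {F1, F5}: total 28.
Compare {F1, F3}: total 31.
No size-2 selection does better; minimum is 26.

26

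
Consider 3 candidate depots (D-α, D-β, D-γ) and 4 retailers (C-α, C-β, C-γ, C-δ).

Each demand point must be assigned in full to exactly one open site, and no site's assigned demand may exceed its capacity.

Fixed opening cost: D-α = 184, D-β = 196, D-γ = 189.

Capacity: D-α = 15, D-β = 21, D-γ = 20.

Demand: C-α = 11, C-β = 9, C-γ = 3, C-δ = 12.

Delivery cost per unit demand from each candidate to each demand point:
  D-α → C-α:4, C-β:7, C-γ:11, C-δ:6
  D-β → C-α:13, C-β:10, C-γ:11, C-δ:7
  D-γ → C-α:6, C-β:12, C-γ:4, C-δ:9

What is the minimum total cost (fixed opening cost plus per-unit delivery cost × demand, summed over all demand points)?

631

Open {D-α, D-β}; cheapest assignment that respects the capacities:
  D-α (cap 15, load 14): C-α, C-γ — cost 11×4 + 3×11 = 77
  D-β (cap 21, load 21): C-β, C-δ — cost 9×10 + 12×7 = 174
  Shipping 251, fixed 380 → total 631.
  Any other capacity-feasible assignment to {D-α, D-β} ships for at least 251.
Compare {D-β, D-γ}: its best feasible assignment gives total 637.
Compare {D-α, D-γ}: its best feasible assignment gives total 652.
Every other set of open sites that can feasibly serve all demand totals ≥ 637 even under its best assignment. Minimum: 631.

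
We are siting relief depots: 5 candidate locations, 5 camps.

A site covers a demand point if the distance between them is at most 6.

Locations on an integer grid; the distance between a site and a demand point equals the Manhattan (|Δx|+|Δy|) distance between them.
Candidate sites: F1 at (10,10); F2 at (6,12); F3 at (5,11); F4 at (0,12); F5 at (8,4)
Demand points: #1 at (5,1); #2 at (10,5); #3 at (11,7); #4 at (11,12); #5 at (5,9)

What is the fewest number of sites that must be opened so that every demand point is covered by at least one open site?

2

Coverage sets (demand points within 6 of each site):
  F1: {#2, #3, #4, #5}
  F2: {#4, #5}
  F3: {#5}
  F4: {}
  F5: {#1, #2, #3}
No single site covers all 5 demand points.
But {F1, F5} covers everything, so the minimum is 2.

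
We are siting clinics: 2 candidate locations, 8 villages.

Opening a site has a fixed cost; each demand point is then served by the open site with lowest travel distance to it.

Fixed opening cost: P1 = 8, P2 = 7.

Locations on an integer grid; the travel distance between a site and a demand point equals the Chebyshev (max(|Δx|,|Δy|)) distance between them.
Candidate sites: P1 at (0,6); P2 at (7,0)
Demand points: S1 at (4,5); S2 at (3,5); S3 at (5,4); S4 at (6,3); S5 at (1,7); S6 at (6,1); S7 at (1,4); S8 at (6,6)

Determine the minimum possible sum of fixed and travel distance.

Open {P1, P2}: assign each demand point to its cheapest open site.
  S1→P1 4, S2→P1 3, S3→P2 4, S4→P2 3, S5→P1 1, S6→P2 1, S7→P1 2, S8→P1 6
  travel distance 24, fixed 15 → total 39.
Compare {P1}: travel distance 33 + fixed 8 = 41.
Compare {P2}: travel distance 37 + fixed 7 = 44.

39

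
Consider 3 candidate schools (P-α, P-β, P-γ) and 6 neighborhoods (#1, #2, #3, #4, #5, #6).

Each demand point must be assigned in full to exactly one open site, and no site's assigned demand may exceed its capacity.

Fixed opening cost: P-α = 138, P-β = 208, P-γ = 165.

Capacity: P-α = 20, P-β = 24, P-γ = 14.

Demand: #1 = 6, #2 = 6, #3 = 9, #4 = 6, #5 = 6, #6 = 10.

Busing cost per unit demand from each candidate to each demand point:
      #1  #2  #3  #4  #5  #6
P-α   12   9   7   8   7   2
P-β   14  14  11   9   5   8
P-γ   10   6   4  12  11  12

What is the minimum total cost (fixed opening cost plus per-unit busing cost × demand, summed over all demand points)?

Open {P-α, P-β}; cheapest assignment that respects the capacities:
  P-α (cap 20, load 19): #3, #6 — cost 9×7 + 10×2 = 83
  P-β (cap 24, load 24): #1, #2, #4, #5 — cost 6×14 + 6×14 + 6×9 + 6×5 = 252
  Shipping 335, fixed 346 → total 681.
  Any other capacity-feasible assignment to {P-α, P-β} ships for at least 335.
Compare {P-α, P-β, P-γ}: its best feasible assignment gives total 774.
Every other set of open sites that can feasibly serve all demand totals ≥ 774 even under its best assignment. Minimum: 681.

681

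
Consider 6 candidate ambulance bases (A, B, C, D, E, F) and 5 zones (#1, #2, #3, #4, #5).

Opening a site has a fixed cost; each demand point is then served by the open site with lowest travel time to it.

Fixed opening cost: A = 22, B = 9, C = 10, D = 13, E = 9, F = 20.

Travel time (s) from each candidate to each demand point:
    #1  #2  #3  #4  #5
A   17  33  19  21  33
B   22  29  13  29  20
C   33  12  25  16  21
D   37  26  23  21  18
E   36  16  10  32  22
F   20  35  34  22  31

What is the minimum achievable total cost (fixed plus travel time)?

102

Open {B, C}: assign each demand point to its cheapest open site.
  #1→B 22, #2→C 12, #3→B 13, #4→C 16, #5→B 20
  travel time 83, fixed 19 → total 102.
Compare {B, C, E}: travel time 80 + fixed 28 = 108.
Compare {C, E}: travel time 92 + fixed 19 = 111.
Compare {B, C, D}: travel time 81 + fixed 32 = 113.
All other subsets cost ≥ 108. Minimum total cost: 102.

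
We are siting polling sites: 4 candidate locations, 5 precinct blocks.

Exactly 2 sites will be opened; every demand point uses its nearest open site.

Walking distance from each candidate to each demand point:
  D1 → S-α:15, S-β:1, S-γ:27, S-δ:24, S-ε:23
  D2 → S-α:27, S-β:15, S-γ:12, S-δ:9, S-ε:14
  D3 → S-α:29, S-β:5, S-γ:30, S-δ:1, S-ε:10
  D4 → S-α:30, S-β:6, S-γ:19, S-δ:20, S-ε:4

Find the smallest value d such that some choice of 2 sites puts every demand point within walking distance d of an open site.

15

Open {D1, D2}.
  Farthest demand point is S-α at walking distance 15 (to D1); all others are ≤ 15.
With {D1, D4} the worst case is 20.
With {D1, D3} the worst case is 27.
No size-2 selection achieves below 15.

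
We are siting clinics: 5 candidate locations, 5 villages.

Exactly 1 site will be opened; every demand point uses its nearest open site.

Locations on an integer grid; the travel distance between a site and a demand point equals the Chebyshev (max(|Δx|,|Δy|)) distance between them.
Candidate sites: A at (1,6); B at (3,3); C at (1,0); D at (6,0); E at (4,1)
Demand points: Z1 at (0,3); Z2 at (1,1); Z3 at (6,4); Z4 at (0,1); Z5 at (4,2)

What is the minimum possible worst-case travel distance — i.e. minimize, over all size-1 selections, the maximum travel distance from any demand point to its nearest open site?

Open {B}.
  Farthest demand point is Z1 at travel distance 3 (to B); all others are ≤ 3.
With {E} the worst case is 4.
With {A} the worst case is 5.
No size-1 selection achieves below 3.

3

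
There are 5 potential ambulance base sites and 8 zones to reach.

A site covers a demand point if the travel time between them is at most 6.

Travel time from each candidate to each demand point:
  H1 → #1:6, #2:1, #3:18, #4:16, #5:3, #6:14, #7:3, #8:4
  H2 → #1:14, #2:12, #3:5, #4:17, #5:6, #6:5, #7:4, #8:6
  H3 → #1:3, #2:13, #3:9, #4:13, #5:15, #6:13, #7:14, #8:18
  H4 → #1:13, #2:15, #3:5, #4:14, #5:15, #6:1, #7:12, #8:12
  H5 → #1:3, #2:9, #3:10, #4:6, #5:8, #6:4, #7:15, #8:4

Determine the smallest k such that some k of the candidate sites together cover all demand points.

Coverage sets (demand points within 6 of each site):
  H1: {#1, #2, #5, #7, #8}
  H2: {#3, #5, #6, #7, #8}
  H3: {#1}
  H4: {#3, #6}
  H5: {#1, #4, #6, #8}
No 2 sites suffice: every size-2 union leaves at least one demand point uncovered.
But {H1, H2, H5} covers everything, so the minimum is 3.

3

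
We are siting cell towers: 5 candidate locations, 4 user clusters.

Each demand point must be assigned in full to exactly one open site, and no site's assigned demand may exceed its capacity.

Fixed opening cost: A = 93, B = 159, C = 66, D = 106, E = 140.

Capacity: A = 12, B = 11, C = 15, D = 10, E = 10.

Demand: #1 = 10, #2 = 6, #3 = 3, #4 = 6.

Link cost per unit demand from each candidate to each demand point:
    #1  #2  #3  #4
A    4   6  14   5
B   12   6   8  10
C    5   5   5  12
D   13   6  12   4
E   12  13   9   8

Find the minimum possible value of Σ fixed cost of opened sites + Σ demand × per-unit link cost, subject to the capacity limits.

290

Open {A, C}; cheapest assignment that respects the capacities:
  A (cap 12, load 12): #2, #4 — cost 6×6 + 6×5 = 66
  C (cap 15, load 13): #1, #3 — cost 10×5 + 3×5 = 65
  Shipping 131, fixed 159 → total 290.
  Any other capacity-feasible assignment to {A, C} ships for at least 131.
Compare {A, C, D}: its best feasible assignment gives total 374.
Compare {C, D}: its best feasible assignment gives total 419.
Every other set of open sites that can feasibly serve all demand totals ≥ 374 even under its best assignment. Minimum: 290.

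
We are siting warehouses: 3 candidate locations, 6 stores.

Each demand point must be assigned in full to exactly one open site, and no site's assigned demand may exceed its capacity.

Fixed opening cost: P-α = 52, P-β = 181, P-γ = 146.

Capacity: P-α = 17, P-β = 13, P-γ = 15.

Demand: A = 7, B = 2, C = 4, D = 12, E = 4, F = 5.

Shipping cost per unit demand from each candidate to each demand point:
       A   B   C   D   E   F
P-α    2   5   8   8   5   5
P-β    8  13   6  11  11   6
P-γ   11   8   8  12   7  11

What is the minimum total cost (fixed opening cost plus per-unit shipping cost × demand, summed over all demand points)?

Open {P-α, P-β, P-γ}; cheapest assignment that respects the capacities:
  P-α (cap 17, load 16): A, E, F — cost 7×2 + 4×5 + 5×5 = 59
  P-β (cap 13, load 12): D — cost 12×11 = 132
  P-γ (cap 15, load 6): B, C — cost 2×8 + 4×8 = 48
  Shipping 239, fixed 379 → total 618.
  Any other capacity-feasible assignment to {P-α, P-β, P-γ} ships for at least 239.
Total demand is 34 and no other set of sites has combined capacity ≥ 34, so {P-α, P-β, P-γ} is the only feasible choice of open sites. Minimum: 618.

618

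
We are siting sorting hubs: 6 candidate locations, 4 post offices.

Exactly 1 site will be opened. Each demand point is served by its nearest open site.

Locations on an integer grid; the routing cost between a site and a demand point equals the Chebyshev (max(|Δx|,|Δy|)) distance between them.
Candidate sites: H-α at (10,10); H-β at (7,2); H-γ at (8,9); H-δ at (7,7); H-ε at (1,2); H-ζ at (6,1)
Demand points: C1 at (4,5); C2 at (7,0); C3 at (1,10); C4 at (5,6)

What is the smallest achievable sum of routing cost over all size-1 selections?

Open {H-β}.
  C1→H-β 3, C2→H-β 2, C3→H-β 8, C4→H-β 4  ⇒ total 17.
Compare {H-δ}: total 18.
Compare {H-ζ}: total 19.
No size-1 selection does better; minimum is 17.

17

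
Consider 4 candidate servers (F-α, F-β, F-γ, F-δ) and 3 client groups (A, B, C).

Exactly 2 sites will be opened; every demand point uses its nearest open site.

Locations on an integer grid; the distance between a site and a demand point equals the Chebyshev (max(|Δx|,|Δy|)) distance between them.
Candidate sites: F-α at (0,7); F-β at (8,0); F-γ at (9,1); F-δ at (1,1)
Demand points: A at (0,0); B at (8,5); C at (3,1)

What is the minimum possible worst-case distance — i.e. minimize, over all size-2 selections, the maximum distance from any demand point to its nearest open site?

Open {F-γ, F-δ}.
  Farthest demand point is B at distance 4 (to F-γ); all others are ≤ 4.
With {F-β, F-δ} the worst case is 5.
With {F-α, F-β} the worst case is 7.
No size-2 selection achieves below 4.

4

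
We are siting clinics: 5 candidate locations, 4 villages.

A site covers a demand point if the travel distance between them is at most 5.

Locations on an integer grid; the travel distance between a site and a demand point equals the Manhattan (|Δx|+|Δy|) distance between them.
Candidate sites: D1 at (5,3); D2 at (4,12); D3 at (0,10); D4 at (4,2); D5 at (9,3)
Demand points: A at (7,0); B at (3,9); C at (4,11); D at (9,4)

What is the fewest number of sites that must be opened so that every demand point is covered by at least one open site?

2

Coverage sets (demand points within 5 of each site):
  D1: {A, D}
  D2: {B, C}
  D3: {B, C}
  D4: {A}
  D5: {A, D}
No single site covers all 4 demand points.
But {D1, D2} covers everything, so the minimum is 2.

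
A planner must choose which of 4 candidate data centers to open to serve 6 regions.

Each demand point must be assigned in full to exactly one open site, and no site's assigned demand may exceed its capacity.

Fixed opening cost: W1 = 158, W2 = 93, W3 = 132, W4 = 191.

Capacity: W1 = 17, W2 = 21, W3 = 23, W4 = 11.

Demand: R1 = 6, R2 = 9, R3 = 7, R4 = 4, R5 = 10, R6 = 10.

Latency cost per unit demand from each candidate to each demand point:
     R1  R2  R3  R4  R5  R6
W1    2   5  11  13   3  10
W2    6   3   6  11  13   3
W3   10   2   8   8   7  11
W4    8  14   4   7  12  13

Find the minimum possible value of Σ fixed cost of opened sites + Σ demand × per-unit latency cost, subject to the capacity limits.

547

Open {W1, W2, W3}; cheapest assignment that respects the capacities:
  W1 (cap 17, load 16): R1, R5 — cost 6×2 + 10×3 = 42
  W2 (cap 21, load 17): R3, R6 — cost 7×6 + 10×3 = 72
  W3 (cap 23, load 13): R2, R4 — cost 9×2 + 4×8 = 50
  Shipping 164, fixed 383 → total 547.
  Any other capacity-feasible assignment to {W1, W2, W3} ships for at least 164.
Compare {W1, W2, W4}: its best feasible assignment gives total 597.
Compare {W2, W3, W4}: its best feasible assignment gives total 626.
Every other set of open sites that can feasibly serve all demand totals ≥ 597 even under its best assignment. Minimum: 547.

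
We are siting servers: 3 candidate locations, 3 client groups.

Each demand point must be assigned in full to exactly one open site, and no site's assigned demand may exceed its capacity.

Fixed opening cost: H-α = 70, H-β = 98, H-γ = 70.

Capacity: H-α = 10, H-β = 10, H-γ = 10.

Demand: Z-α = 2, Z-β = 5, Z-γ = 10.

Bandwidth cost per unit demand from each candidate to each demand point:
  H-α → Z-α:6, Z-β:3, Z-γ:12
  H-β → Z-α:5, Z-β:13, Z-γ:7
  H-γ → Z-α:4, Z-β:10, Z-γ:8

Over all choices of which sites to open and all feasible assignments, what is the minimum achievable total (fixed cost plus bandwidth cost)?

Open {H-α, H-γ}; cheapest assignment that respects the capacities:
  H-α (cap 10, load 7): Z-α, Z-β — cost 2×6 + 5×3 = 27
  H-γ (cap 10, load 10): Z-γ — cost 10×8 = 80
  Shipping 107, fixed 140 → total 247.
  Any other capacity-feasible assignment to {H-α, H-γ} ships for at least 107.
Compare {H-α, H-β}: its best feasible assignment gives total 265.
Compare {H-β, H-γ}: its best feasible assignment gives total 296.
Every other set of open sites that can feasibly serve all demand totals ≥ 265 even under its best assignment. Minimum: 247.

247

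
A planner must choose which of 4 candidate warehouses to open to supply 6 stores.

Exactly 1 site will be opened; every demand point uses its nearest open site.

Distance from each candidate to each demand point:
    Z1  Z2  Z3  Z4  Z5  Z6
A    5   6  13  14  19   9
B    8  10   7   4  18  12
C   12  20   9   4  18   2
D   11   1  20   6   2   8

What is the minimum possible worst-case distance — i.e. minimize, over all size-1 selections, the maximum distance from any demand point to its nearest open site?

Open {B}.
  Farthest demand point is Z5 at distance 18 (to B); all others are ≤ 18.
With {A} the worst case is 19.
With {C} the worst case is 20.
No size-1 selection achieves below 18.

18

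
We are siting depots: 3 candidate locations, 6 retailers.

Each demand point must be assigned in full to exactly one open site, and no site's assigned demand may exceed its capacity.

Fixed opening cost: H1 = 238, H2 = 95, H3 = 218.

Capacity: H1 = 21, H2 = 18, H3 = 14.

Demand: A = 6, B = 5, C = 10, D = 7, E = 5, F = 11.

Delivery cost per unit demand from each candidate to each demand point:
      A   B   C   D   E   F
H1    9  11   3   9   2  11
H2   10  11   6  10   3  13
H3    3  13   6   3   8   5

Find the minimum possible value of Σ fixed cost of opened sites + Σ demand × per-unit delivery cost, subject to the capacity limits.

811

Open {H1, H2, H3}; cheapest assignment that respects the capacities:
  H1 (cap 21, load 21): C, F — cost 10×3 + 11×11 = 151
  H2 (cap 18, load 10): B, E — cost 5×11 + 5×3 = 70
  H3 (cap 14, load 13): A, D — cost 6×3 + 7×3 = 39
  Shipping 260, fixed 551 → total 811.
  Any other capacity-feasible assignment to {H1, H2, H3} ships for at least 260.
Total demand is 44 and no other set of sites has combined capacity ≥ 44, so {H1, H2, H3} is the only feasible choice of open sites. Minimum: 811.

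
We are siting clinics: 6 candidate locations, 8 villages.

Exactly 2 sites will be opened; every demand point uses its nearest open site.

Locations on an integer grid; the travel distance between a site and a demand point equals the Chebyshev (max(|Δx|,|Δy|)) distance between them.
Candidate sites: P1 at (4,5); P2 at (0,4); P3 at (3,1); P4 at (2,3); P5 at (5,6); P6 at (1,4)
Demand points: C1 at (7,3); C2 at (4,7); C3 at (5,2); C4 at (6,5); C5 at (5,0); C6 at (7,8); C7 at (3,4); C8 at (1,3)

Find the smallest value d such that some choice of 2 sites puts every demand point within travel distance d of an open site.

3

Open {P1, P3}.
  Farthest demand point is C1 at travel distance 3 (to P1); all others are ≤ 3.
With {P1, P4} the worst case is 3.
With {P3, P5} the worst case is 3.
No size-2 selection achieves below 3.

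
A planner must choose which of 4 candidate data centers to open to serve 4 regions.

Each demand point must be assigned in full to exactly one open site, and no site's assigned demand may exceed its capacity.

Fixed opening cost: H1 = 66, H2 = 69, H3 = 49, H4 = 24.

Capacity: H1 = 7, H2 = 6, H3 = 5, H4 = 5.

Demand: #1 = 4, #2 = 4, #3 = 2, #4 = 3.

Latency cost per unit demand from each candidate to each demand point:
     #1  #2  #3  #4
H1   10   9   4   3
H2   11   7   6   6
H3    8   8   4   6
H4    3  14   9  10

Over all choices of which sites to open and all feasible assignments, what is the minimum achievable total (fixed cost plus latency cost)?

Open {H1, H3, H4}; cheapest assignment that respects the capacities:
  H1 (cap 7, load 5): #3, #4 — cost 2×4 + 3×3 = 17
  H3 (cap 5, load 4): #2 — cost 4×8 = 32
  H4 (cap 5, load 4): #1 — cost 4×3 = 12
  Shipping 61, fixed 139 → total 200.
  Any other capacity-feasible assignment to {H1, H3, H4} ships for at least 61.
Compare {H2, H3, H4}: its best feasible assignment gives total 208.
Compare {H1, H2, H4}: its best feasible assignment gives total 216.
Every other set of open sites that can feasibly serve all demand totals ≥ 208 even under its best assignment. Minimum: 200.

200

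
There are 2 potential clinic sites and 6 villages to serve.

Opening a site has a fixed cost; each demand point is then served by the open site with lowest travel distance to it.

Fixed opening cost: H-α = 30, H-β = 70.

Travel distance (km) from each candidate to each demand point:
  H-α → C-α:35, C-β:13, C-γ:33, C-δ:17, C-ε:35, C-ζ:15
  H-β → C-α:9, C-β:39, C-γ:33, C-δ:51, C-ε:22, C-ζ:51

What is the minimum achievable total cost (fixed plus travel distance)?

Open {H-α}: assign each demand point to its cheapest open site.
  C-α→H-α 35, C-β→H-α 13, C-γ→H-α 33, C-δ→H-α 17, C-ε→H-α 35, C-ζ→H-α 15
  travel distance 148, fixed 30 → total 178.
Compare {H-α, H-β}: travel distance 109 + fixed 100 = 209.
Compare {H-β}: travel distance 205 + fixed 70 = 275.

178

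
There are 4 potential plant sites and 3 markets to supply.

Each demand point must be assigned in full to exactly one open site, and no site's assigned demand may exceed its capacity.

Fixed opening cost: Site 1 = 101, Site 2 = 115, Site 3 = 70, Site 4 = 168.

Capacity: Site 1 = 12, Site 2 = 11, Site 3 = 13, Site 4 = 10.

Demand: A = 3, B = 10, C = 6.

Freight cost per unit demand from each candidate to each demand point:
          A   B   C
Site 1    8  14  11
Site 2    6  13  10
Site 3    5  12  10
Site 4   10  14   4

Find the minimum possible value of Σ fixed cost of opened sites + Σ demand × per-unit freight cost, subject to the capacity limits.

Open {Site 1, Site 3}; cheapest assignment that respects the capacities:
  Site 1 (cap 12, load 6): C — cost 6×11 = 66
  Site 3 (cap 13, load 13): A, B — cost 3×5 + 10×12 = 135
  Shipping 201, fixed 171 → total 372.
  Any other capacity-feasible assignment to {Site 1, Site 3} ships for at least 201.
Compare {Site 2, Site 3}: its best feasible assignment gives total 380.
Compare {Site 3, Site 4}: its best feasible assignment gives total 397.
Every other set of open sites that can feasibly serve all demand totals ≥ 380 even under its best assignment. Minimum: 372.

372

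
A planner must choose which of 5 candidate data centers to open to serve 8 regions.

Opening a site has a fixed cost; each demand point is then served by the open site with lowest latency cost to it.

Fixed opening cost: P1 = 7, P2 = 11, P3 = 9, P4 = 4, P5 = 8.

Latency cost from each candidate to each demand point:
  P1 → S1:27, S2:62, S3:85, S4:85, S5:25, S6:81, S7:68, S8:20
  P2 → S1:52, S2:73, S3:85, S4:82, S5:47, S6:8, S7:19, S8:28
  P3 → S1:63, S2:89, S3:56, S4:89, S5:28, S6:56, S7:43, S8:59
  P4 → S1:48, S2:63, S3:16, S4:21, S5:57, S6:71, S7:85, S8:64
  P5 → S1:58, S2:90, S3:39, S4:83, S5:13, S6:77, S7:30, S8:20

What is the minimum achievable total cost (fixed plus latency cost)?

216

Open {P1, P2, P4, P5}: assign each demand point to its cheapest open site.
  S1→P1 27, S2→P1 62, S3→P4 16, S4→P4 21, S5→P5 13, S6→P2 8, S7→P2 19, S8→P1 20
  latency cost 186, fixed 30 → total 216.
Compare {P1, P2, P4}: latency cost 198 + fixed 22 = 220.
Compare {P1, P2, P3, P4, P5}: latency cost 186 + fixed 39 = 225.
Compare {P1, P2, P3, P4}: latency cost 198 + fixed 31 = 229.
All other subsets cost ≥ 220. Minimum total cost: 216.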